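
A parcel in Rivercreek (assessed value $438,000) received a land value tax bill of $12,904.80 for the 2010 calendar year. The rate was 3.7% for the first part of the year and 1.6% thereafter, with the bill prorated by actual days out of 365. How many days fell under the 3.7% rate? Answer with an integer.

234 days

Let d = days at the first rate; then 365 − d days at the second rate.
$438,000 × [3.7%·d + 1.6%·(365−d)] / 365 = $12,904.80
Solving gives d = 234, so the new rate took effect on 23 Aug 2010.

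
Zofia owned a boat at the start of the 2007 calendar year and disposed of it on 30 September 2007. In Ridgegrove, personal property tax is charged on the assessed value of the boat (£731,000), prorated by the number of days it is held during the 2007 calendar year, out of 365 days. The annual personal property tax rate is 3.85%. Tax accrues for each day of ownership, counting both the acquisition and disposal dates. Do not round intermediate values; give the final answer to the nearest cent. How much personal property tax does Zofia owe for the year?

£21,049.80

Days held (1 January – 30 September 2007): 273 out of 365
Tax = £731,000 × 3.85% × 273/365 = £21,049.7959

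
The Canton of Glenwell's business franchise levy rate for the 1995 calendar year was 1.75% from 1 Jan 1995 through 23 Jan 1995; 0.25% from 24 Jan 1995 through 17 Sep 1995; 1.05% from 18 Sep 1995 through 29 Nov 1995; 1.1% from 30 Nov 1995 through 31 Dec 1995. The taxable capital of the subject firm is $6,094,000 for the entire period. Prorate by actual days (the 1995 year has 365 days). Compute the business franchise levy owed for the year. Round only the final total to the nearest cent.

1 Jan – 23 Jan 1995: 23 days at 1.75% → $6,094,000 × 1.75% × 23/365 = $6,720.0959
24 Jan – 17 Sep 1995: 237 days at 0.25% → $6,094,000 × 0.25% × 237/365 = $9,892.3151
18 Sep – 29 Nov 1995: 73 days at 1.05% → $6,094,000 × 1.05% × 73/365 = $12,797.4000
30 Nov – 31 Dec 1995: 32 days at 1.1% → $6,094,000 × 1.1% × 32/365 = $5,876.9534
Total = $35,286.7644

$35,286.76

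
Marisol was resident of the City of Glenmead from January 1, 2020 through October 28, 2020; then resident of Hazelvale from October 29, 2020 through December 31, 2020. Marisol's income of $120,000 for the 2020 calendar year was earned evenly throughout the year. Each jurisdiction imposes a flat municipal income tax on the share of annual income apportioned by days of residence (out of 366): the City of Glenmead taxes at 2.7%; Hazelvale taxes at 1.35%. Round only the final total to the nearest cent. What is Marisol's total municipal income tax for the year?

$2,956.72

The City of Glenmead, January 1 – October 28, 2020: 302 days → $120,000 × 2.7% × 302/366 = $2,673.4426
Hazelvale, October 29 – December 31, 2020: 64 days → $120,000 × 1.35% × 64/366 = $283.2787
Total = $2,956.7213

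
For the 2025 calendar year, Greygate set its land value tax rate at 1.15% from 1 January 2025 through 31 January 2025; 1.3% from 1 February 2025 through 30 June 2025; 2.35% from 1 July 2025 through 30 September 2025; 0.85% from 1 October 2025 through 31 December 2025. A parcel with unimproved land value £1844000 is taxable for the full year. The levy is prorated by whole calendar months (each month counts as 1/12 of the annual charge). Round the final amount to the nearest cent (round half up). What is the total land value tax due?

1 January – 31 January 2025: 1 month at 1.15% → £1844000 × 1.15% × 1/12 = £1767.1667
1 February – 30 June 2025: 5 months at 1.3% → £1844000 × 1.3% × 5/12 = £9988.3333
1 July – 30 September 2025: 3 months at 2.35% → £1844000 × 2.35% × 3/12 = £10833.5000
1 October – 31 December 2025: 3 months at 0.85% → £1844000 × 0.85% × 3/12 = £3918.5000
Total = £26507.5000

£26507.50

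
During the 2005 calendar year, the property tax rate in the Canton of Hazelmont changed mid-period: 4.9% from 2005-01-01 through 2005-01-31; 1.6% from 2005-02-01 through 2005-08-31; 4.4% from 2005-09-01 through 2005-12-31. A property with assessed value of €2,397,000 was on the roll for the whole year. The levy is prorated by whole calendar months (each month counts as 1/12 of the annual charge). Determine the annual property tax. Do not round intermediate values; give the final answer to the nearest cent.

€67,315.75

2005-01-01 to 2005-01-31: 1 month at 4.9% → €2,397,000 × 4.9% × 1/12 = €9,787.7500
2005-02-01 to 2005-08-31: 7 months at 1.6% → €2,397,000 × 1.6% × 7/12 = €22,372.0000
2005-09-01 to 2005-12-31: 4 months at 4.4% → €2,397,000 × 4.4% × 4/12 = €35,156.0000
Total = €67,315.7500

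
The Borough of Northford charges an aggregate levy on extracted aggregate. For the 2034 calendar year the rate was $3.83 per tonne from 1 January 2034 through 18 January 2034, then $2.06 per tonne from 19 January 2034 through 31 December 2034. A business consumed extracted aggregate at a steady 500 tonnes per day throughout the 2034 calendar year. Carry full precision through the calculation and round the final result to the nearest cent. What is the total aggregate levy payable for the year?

$391,880.00

1 January – 18 January 2034: 18 days × 500 tonnes/day = 9,000 tonnes at $3.83/tonne → $34,470.00
19 January – 31 December 2034: 347 days × 500 tonnes/day = 173,500 tonnes at $2.06/tonne → $357,410.00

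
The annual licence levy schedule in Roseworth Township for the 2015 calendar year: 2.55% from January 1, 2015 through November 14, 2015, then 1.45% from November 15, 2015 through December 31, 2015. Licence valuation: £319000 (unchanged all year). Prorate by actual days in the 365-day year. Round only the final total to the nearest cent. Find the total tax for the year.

£7682.66

January 1 – November 14, 2015: 318 days at 2.55% → £319000 × 2.55% × 318/365 = £7087.0438
November 15 – December 31, 2015: 47 days at 1.45% → £319000 × 1.45% × 47/365 = £595.6123
Total = £7682.6562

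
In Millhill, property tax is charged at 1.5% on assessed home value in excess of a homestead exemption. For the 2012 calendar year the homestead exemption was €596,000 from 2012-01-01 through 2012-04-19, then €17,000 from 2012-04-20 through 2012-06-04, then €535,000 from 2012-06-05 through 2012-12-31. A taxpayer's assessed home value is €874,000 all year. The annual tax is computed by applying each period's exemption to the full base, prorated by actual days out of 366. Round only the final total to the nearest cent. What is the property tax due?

€5,786.56

2012-01-01 to 2012-04-19: 110 days, exemption €596,000 → (€874,000 − €596,000) × 1.5% × 110/366 = €1,253.2787
2012-04-20 to 2012-06-04: 46 days, exemption €17,000 → (€874,000 − €17,000) × 1.5% × 46/366 = €1,615.6557
2012-06-05 to 2012-12-31: 210 days, exemption €535,000 → (€874,000 − €535,000) × 1.5% × 210/366 = €2,917.6230
Total = €5,786.5574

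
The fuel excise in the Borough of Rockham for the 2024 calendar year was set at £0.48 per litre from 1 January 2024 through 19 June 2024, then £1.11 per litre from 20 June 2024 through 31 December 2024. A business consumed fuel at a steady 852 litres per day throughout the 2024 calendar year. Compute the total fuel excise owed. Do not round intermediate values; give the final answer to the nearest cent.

1 January – 19 June 2024: 171 days × 852 litres/day = 145,692 litres at £0.48/litre → £69,932.16
20 June – 31 December 2024: 195 days × 852 litres/day = 166,140 litres at £1.11/litre → £184,415.40

£254,347.56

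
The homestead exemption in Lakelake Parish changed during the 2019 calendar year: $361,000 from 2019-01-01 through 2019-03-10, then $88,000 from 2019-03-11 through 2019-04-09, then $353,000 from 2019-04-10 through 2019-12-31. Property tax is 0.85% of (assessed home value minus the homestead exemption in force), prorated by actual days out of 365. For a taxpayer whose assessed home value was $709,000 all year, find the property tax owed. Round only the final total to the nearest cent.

$3,198.28

2019-01-01 to 2019-03-10: 69 days, exemption $361,000 → ($709,000 − $361,000) × 0.85% × 69/365 = $559.1836
2019-03-11 to 2019-04-09: 30 days, exemption $88,000 → ($709,000 − $88,000) × 0.85% × 30/365 = $433.8493
2019-04-10 to 2019-12-31: 266 days, exemption $353,000 → ($709,000 − $353,000) × 0.85% × 266/365 = $2,205.2493
Total = $3,198.2822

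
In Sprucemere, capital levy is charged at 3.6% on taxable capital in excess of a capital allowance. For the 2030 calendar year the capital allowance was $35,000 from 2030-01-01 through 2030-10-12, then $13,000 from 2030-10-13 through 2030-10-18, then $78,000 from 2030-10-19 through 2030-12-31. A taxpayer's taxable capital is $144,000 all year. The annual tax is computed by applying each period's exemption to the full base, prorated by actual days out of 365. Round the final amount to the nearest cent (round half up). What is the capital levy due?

$3,623.18

2030-01-01 to 2030-10-12: 285 days, exemption $35,000 → ($144,000 − $35,000) × 3.6% × 285/365 = $3,063.9452
2030-10-13 to 2030-10-18: 6 days, exemption $13,000 → ($144,000 − $13,000) × 3.6% × 6/365 = $77.5233
2030-10-19 to 2030-12-31: 74 days, exemption $78,000 → ($144,000 − $78,000) × 3.6% × 74/365 = $481.7096
Total = $3,623.1781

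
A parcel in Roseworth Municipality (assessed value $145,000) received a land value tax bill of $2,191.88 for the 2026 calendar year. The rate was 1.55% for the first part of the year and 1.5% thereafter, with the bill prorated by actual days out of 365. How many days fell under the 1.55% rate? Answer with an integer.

85 days

Let d = days at the first rate; then 365 − d days at the second rate.
$145,000 × [1.55%·d + 1.5%·(365−d)] / 365 = $2,191.88
Solving gives d = 85, so the new rate took effect on March 27, 2026.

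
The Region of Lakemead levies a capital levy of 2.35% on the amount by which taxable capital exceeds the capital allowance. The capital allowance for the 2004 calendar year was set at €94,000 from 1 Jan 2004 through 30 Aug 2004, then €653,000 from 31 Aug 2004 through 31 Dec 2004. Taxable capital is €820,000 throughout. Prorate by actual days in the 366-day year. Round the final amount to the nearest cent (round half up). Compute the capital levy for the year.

€12,646.27

1 Jan – 30 Aug 2004: 243 days, exemption €94,000 → (€820,000 − €94,000) × 2.35% × 243/366 = €11,327.3852
31 Aug – 31 Dec 2004: 123 days, exemption €653,000 → (€820,000 − €653,000) × 2.35% × 123/366 = €1,318.8893
Total = €12,646.2746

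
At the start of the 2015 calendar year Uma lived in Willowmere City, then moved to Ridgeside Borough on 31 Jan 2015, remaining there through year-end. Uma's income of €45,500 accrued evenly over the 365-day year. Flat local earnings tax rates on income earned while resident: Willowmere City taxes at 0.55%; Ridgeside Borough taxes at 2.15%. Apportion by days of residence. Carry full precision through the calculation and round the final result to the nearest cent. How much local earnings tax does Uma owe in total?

€918.41

Willowmere City, 1 Jan – 30 Jan 2015: 30 days → €45,500 × 0.55% × 30/365 = €20.5685
Ridgeside Borough, 31 Jan – 31 Dec 2015: 335 days → €45,500 × 2.15% × 335/365 = €897.8459
Total = €918.4144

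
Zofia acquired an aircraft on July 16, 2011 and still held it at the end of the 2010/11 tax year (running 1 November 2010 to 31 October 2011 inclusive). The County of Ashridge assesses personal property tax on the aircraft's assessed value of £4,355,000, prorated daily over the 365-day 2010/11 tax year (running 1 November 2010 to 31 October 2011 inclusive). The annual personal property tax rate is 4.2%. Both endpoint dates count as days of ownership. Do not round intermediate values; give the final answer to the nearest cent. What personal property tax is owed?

£54,121.32

Days held (July 16 – October 31, 2011): 108 out of 365
Tax = £4,355,000 × 4.2% × 108/365 = £54,121.3151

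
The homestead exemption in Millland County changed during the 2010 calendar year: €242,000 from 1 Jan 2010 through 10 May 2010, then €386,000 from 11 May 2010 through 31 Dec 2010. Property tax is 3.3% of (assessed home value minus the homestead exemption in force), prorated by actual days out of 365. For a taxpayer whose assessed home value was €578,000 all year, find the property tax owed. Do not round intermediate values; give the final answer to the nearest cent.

1 Jan – 10 May 2010: 130 days, exemption €242,000 → (€578,000 − €242,000) × 3.3% × 130/365 = €3,949.1507
11 May – 31 Dec 2010: 235 days, exemption €386,000 → (€578,000 − €386,000) × 3.3% × 235/365 = €4,079.3425
Total = €8,028.4932

€8,028.49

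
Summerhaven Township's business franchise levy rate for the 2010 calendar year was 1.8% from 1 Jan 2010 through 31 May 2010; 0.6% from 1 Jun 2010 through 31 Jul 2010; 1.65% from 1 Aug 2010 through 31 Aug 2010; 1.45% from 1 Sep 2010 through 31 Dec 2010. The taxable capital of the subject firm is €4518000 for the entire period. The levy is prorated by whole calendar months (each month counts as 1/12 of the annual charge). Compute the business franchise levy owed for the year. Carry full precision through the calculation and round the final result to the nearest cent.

1 Jan – 31 May 2010: 5 months at 1.8% → €4518000 × 1.8% × 5/12 = €33885.0000
1 Jun – 31 Jul 2010: 2 months at 0.6% → €4518000 × 0.6% × 2/12 = €4518.0000
1 Aug – 31 Aug 2010: 1 month at 1.65% → €4518000 × 1.65% × 1/12 = €6212.2500
1 Sep – 31 Dec 2010: 4 months at 1.45% → €4518000 × 1.45% × 4/12 = €21837.0000
Total = €66452.2500

€66452.25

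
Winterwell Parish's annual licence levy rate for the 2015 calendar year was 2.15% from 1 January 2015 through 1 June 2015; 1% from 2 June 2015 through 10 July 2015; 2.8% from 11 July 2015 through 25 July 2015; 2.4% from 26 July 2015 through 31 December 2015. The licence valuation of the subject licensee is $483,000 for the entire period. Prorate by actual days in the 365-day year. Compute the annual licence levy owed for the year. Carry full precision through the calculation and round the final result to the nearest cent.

1 January – 1 June 2015: 152 days at 2.15% → $483,000 × 2.15% × 152/365 = $4,324.5041
2 June – 10 July 2015: 39 days at 1% → $483,000 × 1% × 39/365 = $516.0822
11 July – 25 July 2015: 15 days at 2.8% → $483,000 × 2.8% × 15/365 = $555.7808
26 July – 31 December 2015: 159 days at 2.4% → $483,000 × 2.4% × 159/365 = $5,049.6658
Total = $10,446.0329

$10,446.03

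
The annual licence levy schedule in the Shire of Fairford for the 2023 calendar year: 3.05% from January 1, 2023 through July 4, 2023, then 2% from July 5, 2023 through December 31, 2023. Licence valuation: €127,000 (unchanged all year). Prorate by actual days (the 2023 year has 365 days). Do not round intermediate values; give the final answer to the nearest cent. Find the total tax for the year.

€3,215.88

January 1 – July 4, 2023: 185 days at 3.05% → €127,000 × 3.05% × 185/365 = €1,963.2808
July 5 – December 31, 2023: 180 days at 2% → €127,000 × 2% × 180/365 = €1,252.6027
Total = €3,215.8836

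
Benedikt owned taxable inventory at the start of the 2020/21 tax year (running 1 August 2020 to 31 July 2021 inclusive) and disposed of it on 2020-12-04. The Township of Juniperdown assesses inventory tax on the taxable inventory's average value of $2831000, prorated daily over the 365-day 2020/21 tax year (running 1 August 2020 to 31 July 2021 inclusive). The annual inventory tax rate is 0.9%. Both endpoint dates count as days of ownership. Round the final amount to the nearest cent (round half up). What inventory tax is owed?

$8795.49

Days held (2020-08-01 to 2020-12-04): 126 out of 365
Tax = $2831000 × 0.9% × 126/365 = $8795.4904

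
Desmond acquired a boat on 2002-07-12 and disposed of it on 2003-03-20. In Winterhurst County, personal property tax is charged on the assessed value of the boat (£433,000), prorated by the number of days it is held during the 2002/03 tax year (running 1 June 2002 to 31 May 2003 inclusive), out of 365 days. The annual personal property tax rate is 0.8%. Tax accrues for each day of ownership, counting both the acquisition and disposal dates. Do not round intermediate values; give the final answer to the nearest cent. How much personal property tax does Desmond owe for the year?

Days held (2002-07-12 to 2003-03-20): 252 out of 365
Tax = £433,000 × 0.8% × 252/365 = £2,391.5836

£2,391.58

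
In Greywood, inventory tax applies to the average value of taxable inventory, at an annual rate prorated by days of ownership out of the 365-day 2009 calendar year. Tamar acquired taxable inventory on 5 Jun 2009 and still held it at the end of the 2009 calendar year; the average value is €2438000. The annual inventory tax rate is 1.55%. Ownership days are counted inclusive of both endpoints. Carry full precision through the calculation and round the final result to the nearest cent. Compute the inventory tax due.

Days held (5 Jun – 31 Dec 2009): 210 out of 365
Tax = €2438000 × 1.55% × 210/365 = €21741.6164

€21741.62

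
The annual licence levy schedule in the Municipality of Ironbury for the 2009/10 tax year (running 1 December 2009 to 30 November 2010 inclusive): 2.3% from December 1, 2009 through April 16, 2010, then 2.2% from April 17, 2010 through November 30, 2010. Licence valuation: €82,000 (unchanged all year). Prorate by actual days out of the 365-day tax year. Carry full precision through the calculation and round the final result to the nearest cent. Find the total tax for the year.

December 1, 2009 – April 16, 2010: 137 days at 2.3% → €82,000 × 2.3% × 137/365 = €707.8959
April 17 – November 30, 2010: 228 days at 2.2% → €82,000 × 2.2% × 228/365 = €1,126.8822
Total = €1,834.7781

€1,834.78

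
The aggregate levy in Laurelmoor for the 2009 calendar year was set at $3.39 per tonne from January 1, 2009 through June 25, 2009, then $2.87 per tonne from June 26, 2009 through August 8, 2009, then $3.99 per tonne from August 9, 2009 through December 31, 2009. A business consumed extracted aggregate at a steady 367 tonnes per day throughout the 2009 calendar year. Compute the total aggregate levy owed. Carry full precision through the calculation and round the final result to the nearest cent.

January 1 – June 25, 2009: 176 days × 367 tonnes/day = 64,592 tonnes at $3.39/tonne → $218,966.88
June 26 – August 8, 2009: 44 days × 367 tonnes/day = 16,148 tonnes at $2.87/tonne → $46,344.76
August 9 – December 31, 2009: 145 days × 367 tonnes/day = 53,215 tonnes at $3.99/tonne → $212,327.85

$477,639.49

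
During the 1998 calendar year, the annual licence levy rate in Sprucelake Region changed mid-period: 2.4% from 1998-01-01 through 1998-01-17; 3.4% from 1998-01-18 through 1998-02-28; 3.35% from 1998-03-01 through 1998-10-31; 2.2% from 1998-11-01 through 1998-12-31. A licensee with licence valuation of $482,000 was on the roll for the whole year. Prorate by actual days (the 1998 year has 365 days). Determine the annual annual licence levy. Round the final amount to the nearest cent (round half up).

$15,035.10

1998-01-01 to 1998-01-17: 17 days at 2.4% → $482,000 × 2.4% × 17/365 = $538.7836
1998-01-18 to 1998-02-28: 42 days at 3.4% → $482,000 × 3.4% × 42/365 = $1,885.7425
1998-03-01 to 1998-10-31: 245 days at 3.35% → $482,000 × 3.35% × 245/365 = $10,838.3973
1998-11-01 to 1998-12-31: 61 days at 2.2% → $482,000 × 2.2% × 61/365 = $1,772.1753
Total = $15,035.0986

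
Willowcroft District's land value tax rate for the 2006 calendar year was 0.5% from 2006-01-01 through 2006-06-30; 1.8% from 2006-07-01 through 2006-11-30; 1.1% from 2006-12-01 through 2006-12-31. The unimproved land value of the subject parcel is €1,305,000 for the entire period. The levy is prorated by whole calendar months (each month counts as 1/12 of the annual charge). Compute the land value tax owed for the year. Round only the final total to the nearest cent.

2006-01-01 to 2006-06-30: 6 months at 0.5% → €1,305,000 × 0.5% × 6/12 = €3,262.5000
2006-07-01 to 2006-11-30: 5 months at 1.8% → €1,305,000 × 1.8% × 5/12 = €9,787.5000
2006-12-01 to 2006-12-31: 1 month at 1.1% → €1,305,000 × 1.1% × 1/12 = €1,196.2500
Total = €14,246.2500

€14,246.25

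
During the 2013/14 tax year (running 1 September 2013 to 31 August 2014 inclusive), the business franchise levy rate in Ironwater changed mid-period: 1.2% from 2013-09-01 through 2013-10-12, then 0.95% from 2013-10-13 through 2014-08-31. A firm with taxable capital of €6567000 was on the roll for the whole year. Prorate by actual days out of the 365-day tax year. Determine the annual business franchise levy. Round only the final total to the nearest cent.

€64275.64

2013-09-01 to 2013-10-12: 42 days at 1.2% → €6567000 × 1.2% × 42/365 = €9067.8575
2013-10-13 to 2014-08-31: 323 days at 0.95% → €6567000 × 0.95% × 323/365 = €55207.7795
Total = €64275.6370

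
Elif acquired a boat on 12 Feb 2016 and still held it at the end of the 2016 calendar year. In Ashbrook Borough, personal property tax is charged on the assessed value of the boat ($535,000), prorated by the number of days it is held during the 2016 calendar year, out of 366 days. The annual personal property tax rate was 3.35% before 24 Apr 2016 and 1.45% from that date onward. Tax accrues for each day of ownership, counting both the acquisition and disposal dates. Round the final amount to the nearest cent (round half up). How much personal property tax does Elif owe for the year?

$8,866.97

12 Feb – 23 Apr 2016: 72 days at 3.35% → $535,000 × 3.35% × 72/366 = $3,525.7377
24 Apr – 31 Dec 2016: 252 days at 1.45% → $535,000 × 1.45% × 252/366 = $5,341.2295
Total = $8,866.9672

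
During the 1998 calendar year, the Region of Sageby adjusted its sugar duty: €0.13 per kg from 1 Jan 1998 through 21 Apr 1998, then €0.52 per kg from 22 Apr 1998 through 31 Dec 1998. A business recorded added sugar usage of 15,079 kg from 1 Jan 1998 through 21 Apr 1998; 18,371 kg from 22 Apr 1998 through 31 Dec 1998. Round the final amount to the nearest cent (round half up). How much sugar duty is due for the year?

1 Jan – 21 Apr 1998: 15,079 kg at €0.13/kg → €1,960.27
22 Apr – 31 Dec 1998: 18,371 kg at €0.52/kg → €9,552.92

€11,513.19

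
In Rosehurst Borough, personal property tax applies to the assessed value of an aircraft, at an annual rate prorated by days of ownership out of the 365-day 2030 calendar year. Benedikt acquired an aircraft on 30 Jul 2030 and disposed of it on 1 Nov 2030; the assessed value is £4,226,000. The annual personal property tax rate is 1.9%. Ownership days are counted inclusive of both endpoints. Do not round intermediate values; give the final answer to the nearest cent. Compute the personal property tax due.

£20,898.44

Days held (30 Jul – 1 Nov 2030): 95 out of 365
Tax = £4,226,000 × 1.9% × 95/365 = £20,898.4384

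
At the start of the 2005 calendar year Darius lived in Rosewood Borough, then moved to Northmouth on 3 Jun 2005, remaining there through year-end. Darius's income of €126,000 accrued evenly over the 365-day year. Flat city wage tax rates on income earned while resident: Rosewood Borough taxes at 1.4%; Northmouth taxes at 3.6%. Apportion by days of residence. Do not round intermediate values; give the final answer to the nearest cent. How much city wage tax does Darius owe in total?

Rosewood Borough, 1 Jan – 2 Jun 2005: 153 days → €126,000 × 1.4% × 153/365 = €739.4301
Northmouth, 3 Jun – 31 Dec 2005: 212 days → €126,000 × 3.6% × 212/365 = €2,634.6082
Total = €3,374.0384

€3,374.04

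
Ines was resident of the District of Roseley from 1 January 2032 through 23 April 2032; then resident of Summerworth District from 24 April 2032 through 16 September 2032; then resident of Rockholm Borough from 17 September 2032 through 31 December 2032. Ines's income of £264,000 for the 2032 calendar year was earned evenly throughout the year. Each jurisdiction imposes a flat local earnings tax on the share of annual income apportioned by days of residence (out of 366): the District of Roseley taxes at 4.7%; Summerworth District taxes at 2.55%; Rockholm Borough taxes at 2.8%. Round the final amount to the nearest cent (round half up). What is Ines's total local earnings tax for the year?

£8,691.08

The District of Roseley, 1 January – 23 April 2032: 114 days → £264,000 × 4.7% × 114/366 = £3,864.7869
Summerworth District, 24 April – 16 September 2032: 146 days → £264,000 × 2.55% × 146/366 = £2,685.4426
Rockholm Borough, 17 September – 31 December 2032: 106 days → £264,000 × 2.8% × 106/366 = £2,140.8525
Total = £8,691.0820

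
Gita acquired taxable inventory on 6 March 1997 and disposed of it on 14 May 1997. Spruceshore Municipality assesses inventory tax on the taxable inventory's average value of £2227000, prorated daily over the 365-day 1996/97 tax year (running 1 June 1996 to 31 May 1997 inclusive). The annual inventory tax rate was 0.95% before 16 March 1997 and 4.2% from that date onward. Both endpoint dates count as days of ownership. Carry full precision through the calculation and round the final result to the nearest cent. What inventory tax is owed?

6 March – 15 March 1997: 10 days at 0.95% → £2227000 × 0.95% × 10/365 = £579.6301
16 March – 14 May 1997: 60 days at 4.2% → £2227000 × 4.2% × 60/365 = £15375.4521
Total = £15955.0822

£15955.08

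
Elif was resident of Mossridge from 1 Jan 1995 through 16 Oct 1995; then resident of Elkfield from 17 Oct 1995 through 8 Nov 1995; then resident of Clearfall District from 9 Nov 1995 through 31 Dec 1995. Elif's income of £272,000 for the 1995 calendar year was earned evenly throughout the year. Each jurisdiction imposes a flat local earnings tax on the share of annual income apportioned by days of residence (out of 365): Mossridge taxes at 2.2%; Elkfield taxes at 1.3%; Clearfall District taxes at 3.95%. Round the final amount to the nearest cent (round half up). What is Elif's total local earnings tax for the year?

Mossridge, 1 Jan – 16 Oct 1995: 289 days → £272,000 × 2.2% × 289/365 = £4,738.0164
Elkfield, 17 Oct – 8 Nov 1995: 23 days → £272,000 × 1.3% × 23/365 = £222.8164
Clearfall District, 9 Nov – 31 Dec 1995: 53 days → £272,000 × 3.95% × 53/365 = £1,560.0877
Total = £6,520.9205

£6,520.92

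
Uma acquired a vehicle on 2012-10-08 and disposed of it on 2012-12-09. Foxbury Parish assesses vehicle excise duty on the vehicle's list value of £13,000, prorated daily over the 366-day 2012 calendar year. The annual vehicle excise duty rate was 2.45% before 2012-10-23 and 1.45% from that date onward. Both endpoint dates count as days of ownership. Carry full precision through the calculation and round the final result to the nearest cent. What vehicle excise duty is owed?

£37.77

2012-10-08 to 2012-10-22: 15 days at 2.45% → £13,000 × 2.45% × 15/366 = £13.0533
2012-10-23 to 2012-12-09: 48 days at 1.45% → £13,000 × 1.45% × 48/366 = £24.7213
Total = £37.7746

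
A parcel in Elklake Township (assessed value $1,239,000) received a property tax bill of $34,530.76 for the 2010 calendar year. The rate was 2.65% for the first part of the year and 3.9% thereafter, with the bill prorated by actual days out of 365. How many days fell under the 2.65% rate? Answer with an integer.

Let d = days at the first rate; then 365 − d days at the second rate.
$1,239,000 × [2.65%·d + 3.9%·(365−d)] / 365 = $34,530.76
Solving gives d = 325, so the new rate took effect on November 22, 2010.

325 days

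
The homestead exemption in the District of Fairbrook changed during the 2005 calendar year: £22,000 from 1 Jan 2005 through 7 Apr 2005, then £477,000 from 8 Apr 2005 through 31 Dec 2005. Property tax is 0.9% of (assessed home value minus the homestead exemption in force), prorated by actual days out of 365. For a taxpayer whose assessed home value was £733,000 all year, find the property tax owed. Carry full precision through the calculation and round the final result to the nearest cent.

£3,392.26

1 Jan – 7 Apr 2005: 97 days, exemption £22,000 → (£733,000 − £22,000) × 0.9% × 97/365 = £1,700.5562
8 Apr – 31 Dec 2005: 268 days, exemption £477,000 → (£733,000 − £477,000) × 0.9% × 268/365 = £1,691.7041
Total = £3,392.2603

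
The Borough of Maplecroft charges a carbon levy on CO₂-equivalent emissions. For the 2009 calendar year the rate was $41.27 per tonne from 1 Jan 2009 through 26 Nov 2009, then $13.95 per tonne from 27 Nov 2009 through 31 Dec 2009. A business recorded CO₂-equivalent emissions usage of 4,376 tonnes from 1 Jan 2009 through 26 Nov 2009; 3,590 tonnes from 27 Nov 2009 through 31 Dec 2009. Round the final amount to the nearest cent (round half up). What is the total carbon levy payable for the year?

1 Jan – 26 Nov 2009: 4,376 tonnes at $41.27/tonne → $180,597.52
27 Nov – 31 Dec 2009: 3,590 tonnes at $13.95/tonne → $50,080.50

$230,678.02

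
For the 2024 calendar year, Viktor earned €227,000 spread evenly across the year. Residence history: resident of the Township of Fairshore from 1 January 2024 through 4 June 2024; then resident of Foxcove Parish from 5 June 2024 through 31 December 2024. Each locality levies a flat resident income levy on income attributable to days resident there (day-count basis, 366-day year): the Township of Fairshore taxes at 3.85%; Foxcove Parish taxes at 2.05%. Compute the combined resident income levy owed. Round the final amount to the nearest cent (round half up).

€6,395.07

The Township of Fairshore, 1 January – 4 June 2024: 156 days → €227,000 × 3.85% × 156/366 = €3,725.0328
Foxcove Parish, 5 June – 31 December 2024: 210 days → €227,000 × 2.05% × 210/366 = €2,670.0410
Total = €6,395.0738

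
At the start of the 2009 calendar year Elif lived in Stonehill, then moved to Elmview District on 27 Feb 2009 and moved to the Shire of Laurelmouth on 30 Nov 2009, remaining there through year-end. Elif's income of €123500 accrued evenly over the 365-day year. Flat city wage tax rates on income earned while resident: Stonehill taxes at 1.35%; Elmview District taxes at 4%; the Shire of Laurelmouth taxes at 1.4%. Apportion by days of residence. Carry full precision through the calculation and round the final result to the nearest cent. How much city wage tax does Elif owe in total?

€4147.40

Stonehill, 1 Jan – 26 Feb 2009: 57 days → €123500 × 1.35% × 57/365 = €260.3651
Elmview District, 27 Feb – 29 Nov 2009: 276 days → €123500 × 4% × 276/365 = €3735.4521
The Shire of Laurelmouth, 30 Nov – 31 Dec 2009: 32 days → €123500 × 1.4% × 32/365 = €151.5836
Total = €4147.4007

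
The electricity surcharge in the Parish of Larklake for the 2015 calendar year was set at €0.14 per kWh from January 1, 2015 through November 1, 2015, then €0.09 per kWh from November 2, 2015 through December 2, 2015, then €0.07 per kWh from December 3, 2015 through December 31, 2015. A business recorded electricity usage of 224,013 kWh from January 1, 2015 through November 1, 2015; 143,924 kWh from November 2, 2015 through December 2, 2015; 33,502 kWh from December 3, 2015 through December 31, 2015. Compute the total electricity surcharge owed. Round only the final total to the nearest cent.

January 1 – November 1, 2015: 224,013 kWh at €0.14/kWh → €31361.82
November 2 – December 2, 2015: 143,924 kWh at €0.09/kWh → €12953.16
December 3 – December 31, 2015: 33,502 kWh at €0.07/kWh → €2345.14

€46660.12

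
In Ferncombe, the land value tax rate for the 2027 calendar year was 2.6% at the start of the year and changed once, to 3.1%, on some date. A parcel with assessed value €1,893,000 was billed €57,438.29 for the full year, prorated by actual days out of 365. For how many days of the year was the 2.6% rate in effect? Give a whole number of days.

Let d = days at the first rate; then 365 − d days at the second rate.
€1,893,000 × [2.6%·d + 3.1%·(365−d)] / 365 = €57,438.29
Solving gives d = 48, so the new rate took effect on 18 Feb 2027.

48 days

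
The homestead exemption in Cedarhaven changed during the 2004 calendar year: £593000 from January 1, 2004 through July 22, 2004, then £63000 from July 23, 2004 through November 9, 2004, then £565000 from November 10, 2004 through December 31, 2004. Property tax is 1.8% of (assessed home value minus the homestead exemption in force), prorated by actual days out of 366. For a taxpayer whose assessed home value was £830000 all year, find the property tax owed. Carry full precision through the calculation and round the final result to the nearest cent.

£7204.82

January 1 – July 22, 2004: 204 days, exemption £593000 → (£830000 − £593000) × 1.8% × 204/366 = £2377.7705
July 23 – November 9, 2004: 110 days, exemption £63000 → (£830000 − £63000) × 1.8% × 110/366 = £4149.3443
November 10 – December 31, 2004: 52 days, exemption £565000 → (£830000 − £565000) × 1.8% × 52/366 = £677.7049
Total = £7204.8197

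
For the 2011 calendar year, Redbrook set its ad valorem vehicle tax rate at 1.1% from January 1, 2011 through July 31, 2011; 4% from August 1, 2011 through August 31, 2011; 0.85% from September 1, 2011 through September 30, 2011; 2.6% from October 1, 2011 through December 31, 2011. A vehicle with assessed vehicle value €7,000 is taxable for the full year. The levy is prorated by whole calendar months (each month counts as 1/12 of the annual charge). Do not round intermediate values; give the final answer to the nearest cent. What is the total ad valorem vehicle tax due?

January 1 – July 31, 2011: 7 months at 1.1% → €7,000 × 1.1% × 7/12 = €44.9167
August 1 – August 31, 2011: 1 month at 4% → €7,000 × 4% × 1/12 = €23.3333
September 1 – September 30, 2011: 1 month at 0.85% → €7,000 × 0.85% × 1/12 = €4.9583
October 1 – December 31, 2011: 3 months at 2.6% → €7,000 × 2.6% × 3/12 = €45.5000
Total = €118.7083

€118.71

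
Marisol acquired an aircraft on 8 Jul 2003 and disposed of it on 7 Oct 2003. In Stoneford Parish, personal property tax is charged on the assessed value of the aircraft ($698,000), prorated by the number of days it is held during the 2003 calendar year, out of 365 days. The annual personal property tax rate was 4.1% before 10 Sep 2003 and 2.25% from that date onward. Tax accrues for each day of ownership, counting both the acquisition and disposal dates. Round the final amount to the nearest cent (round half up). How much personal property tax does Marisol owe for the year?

$6,222.72

8 Jul – 9 Sep 2003: 64 days at 4.1% → $698,000 × 4.1% × 64/365 = $5,017.9507
10 Sep – 7 Oct 2003: 28 days at 2.25% → $698,000 × 2.25% × 28/365 = $1,204.7671
Total = $6,222.7178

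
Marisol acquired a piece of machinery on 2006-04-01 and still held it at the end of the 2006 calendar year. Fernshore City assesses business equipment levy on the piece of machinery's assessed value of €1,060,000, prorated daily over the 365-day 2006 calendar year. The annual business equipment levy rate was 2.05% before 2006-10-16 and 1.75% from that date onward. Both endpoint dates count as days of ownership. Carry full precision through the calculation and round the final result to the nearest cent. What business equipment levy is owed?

€15,701.07

2006-04-01 to 2006-10-15: 198 days at 2.05% → €1,060,000 × 2.05% × 198/365 = €11,787.7808
2006-10-16 to 2006-12-31: 77 days at 1.75% → €1,060,000 × 1.75% × 77/365 = €3,913.2877
Total = €15,701.0685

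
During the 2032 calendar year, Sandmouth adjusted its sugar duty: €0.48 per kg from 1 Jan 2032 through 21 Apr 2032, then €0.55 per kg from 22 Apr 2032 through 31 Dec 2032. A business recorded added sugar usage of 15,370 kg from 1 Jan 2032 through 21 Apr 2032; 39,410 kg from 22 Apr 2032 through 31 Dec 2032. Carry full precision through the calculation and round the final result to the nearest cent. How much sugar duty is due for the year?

€29,053.10

1 Jan – 21 Apr 2032: 15,370 kg at €0.48/kg → €7,377.60
22 Apr – 31 Dec 2032: 39,410 kg at €0.55/kg → €21,675.50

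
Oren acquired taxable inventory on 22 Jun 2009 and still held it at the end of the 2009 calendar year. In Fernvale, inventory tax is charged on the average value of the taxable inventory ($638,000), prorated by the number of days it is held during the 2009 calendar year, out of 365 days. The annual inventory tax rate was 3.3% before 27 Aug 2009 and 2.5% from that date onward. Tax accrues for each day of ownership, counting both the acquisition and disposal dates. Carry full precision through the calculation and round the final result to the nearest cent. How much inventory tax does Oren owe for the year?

22 Jun – 26 Aug 2009: 66 days at 3.3% → $638,000 × 3.3% × 66/365 = $3,807.0247
27 Aug – 31 Dec 2009: 127 days at 2.5% → $638,000 × 2.5% × 127/365 = $5,549.7260
Total = $9,356.7507

$9,356.75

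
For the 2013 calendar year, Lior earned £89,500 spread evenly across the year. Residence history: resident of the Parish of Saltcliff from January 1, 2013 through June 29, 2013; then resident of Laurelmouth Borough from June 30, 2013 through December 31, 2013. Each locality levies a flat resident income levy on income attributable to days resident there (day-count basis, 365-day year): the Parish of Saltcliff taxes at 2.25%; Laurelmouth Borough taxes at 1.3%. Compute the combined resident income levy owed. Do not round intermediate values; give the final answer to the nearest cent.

£1,582.80

The Parish of Saltcliff, January 1 – June 29, 2013: 180 days → £89,500 × 2.25% × 180/365 = £993.0822
Laurelmouth Borough, June 30 – December 31, 2013: 185 days → £89,500 × 1.3% × 185/365 = £589.7192
Total = £1,582.8014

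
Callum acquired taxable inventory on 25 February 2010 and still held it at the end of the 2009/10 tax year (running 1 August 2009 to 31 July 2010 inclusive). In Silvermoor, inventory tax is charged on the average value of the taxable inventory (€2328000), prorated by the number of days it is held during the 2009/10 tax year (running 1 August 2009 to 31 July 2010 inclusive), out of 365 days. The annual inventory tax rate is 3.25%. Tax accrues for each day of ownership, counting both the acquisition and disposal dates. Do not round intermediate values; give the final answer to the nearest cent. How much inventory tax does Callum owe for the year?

€32544.16

Days held (25 February – 31 July 2010): 157 out of 365
Tax = €2328000 × 3.25% × 157/365 = €32544.1644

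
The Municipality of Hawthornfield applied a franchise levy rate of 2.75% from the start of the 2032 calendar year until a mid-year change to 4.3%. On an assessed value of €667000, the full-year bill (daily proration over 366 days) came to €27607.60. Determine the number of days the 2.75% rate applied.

38 days

Let d = days at the first rate; then 366 − d days at the second rate.
€667000 × [2.75%·d + 4.3%·(366−d)] / 366 = €27607.60
Solving gives d = 38, so the new rate took effect on 8 February 2032.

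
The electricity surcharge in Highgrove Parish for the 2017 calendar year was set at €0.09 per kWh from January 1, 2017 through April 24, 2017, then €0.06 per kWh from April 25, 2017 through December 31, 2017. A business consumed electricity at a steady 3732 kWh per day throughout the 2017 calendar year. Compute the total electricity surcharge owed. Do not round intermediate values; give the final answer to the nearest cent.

€94,494.24

January 1 – April 24, 2017: 114 days × 3732 kWh/day = 425,448 kWh at €0.09/kWh → €38,290.32
April 25 – December 31, 2017: 251 days × 3732 kWh/day = 936,732 kWh at €0.06/kWh → €56,203.92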